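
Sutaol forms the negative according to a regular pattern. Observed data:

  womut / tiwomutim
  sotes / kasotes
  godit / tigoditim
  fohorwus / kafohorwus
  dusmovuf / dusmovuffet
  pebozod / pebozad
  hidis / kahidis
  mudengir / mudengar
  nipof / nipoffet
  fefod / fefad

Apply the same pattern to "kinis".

"kinis" ends in -s. The stems ending in -s (sotes → kasotes, fohorwus → kafohorwus, hidis → kahidis) add the prefix ka-.
The other patterns: stems ending in -d or -r change the last vowel to 'a'; stems ending in -f double the final consonant and add -et; stems ending in -t add ti- … -im around the stem.
So kinis → kakinis.

kakinis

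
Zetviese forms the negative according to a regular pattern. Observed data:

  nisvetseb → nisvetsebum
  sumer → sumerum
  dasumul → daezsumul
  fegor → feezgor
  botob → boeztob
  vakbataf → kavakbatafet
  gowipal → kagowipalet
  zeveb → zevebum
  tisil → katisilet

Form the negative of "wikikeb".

dasumul and tisil both end in -l yet inflect differently (daezsumul, katisilet), so the final letter is not what conditions the rule; the last vowel is.
"wikikeb" has last vowel 'e'. The stems whose last vowel is 'e' (zeveb → zevebum, sumer → sumerum, nisvetseb → nisvetsebum) add -um.
The other patterns: stems whose last vowel is 'o' or 'u' insert -ez- after the first vowel; stems whose last vowel is 'a' or 'i' add ka- … -et around the stem.
So wikikeb → wikikebum.

wikikebum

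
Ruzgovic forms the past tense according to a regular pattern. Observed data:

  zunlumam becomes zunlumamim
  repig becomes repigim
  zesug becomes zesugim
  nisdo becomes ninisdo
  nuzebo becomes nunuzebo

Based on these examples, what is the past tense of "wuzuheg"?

wuzuhegim

"wuzuheg" ends in a consonant. The stems ending in a consonant (zunlumam → zunlumamim, repig → repigim, zesug → zesugim) add -im.
The other pattern: stems ending in a vowel repeat the first consonant+vowel as a prefix.
So wuzuheg → wuzuhegim.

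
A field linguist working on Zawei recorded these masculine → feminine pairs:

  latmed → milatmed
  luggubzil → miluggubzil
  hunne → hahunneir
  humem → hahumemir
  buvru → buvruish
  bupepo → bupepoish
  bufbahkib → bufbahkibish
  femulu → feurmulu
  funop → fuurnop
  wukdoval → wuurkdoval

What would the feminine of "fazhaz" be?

buvru and femulu both end in -u yet inflect differently (buvruish, feurmulu), so the final letter is not what conditions the rule; the first letter is.
"fazhaz" begins with f-. The stems beginning with f- (femulu → feurmulu, funop → fuurnop) insert -ur- after the first vowel.
The other patterns: stems beginning with l- add the prefix mi-; stems beginning with h- add ha- … -ir around the stem; stems beginning with b- add -ish.
So fazhaz → faurzhaz.

faurzhaz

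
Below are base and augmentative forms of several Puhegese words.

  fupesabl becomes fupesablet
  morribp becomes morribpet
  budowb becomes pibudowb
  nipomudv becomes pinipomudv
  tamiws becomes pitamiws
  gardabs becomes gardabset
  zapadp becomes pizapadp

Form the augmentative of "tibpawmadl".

pitibpawmadl

morribp and zapadp both end in -p yet inflect differently (morribpet, pizapadp), so the final letter is not what conditions the rule; the second-to-last letter is.
"tibpawmadl" has second-to-last letter 'd'. The stems whose second-to-last letter is 'd' (zapadp → pizapadp, nipomudv → pinipomudv) add the prefix pi-.
So tibpawmadl → pitibpawmadl.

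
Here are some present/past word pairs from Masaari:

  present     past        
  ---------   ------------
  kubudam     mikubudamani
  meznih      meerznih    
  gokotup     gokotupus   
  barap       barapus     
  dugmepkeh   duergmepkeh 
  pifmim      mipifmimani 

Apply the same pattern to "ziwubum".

miziwubumani

barap and kubudam both have last vowel 'a' yet inflect differently (barapus, mikubudamani), so the last vowel is not what conditions the rule; the final letter is.
"ziwubum" ends in -m. The stems ending in -m (kubudam → mikubudamani, pifmim → mipifmimani) add mi- … -ani around the stem.
The other patterns: stems ending in -p add -us; stems ending in -h insert -er- after the first vowel.
So ziwubum → miziwubumani.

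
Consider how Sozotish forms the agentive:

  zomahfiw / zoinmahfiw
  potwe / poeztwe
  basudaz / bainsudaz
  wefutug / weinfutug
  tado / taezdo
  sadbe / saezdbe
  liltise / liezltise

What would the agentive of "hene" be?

heezne

liltise and basudaz both have 3 vowels yet inflect differently (liezltise, bainsudaz), so the number of vowels is not what conditions the rule; whether the stem ends in a vowel or a consonant is.
"hene" ends in a vowel. The stems ending in a vowel (sadbe → saezdbe, potwe → poeztwe, liltise → liezltise) insert -ez- after the first vowel.
The other pattern: stems ending in a consonant insert -in- after the first vowel.
So hene → heezne.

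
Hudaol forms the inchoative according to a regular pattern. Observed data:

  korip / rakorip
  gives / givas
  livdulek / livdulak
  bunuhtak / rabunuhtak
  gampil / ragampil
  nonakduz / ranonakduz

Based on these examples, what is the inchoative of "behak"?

"behak" has last vowel 'a'. The one such stem in the data (bunuhtak → rabunuhtak) adds the prefix ra-, so the same rule applies.
So behak → rabehak.

rabehak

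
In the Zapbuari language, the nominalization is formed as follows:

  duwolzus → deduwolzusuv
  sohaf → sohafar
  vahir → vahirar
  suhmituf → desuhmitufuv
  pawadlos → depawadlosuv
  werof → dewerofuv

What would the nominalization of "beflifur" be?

"beflifur" has last vowel 'u'. The stems whose last vowel is 'u' (suhmituf → desuhmitufuv, duwolzus → deduwolzusuv) add de- … -uv around the stem.
The other pattern: stems whose last vowel is 'a' or 'i' add -ar.
So beflifur → debeflifuruv.

debeflifuruv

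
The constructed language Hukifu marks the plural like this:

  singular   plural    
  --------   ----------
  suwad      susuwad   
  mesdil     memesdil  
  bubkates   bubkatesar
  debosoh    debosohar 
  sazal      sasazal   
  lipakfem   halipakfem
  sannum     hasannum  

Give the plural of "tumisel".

bubkates and lipakfem both have last vowel 'e' yet inflect differently (bubkatesar, halipakfem), so the last vowel is not what conditions the rule; the final letter is.
"tumisel" ends in -l. The stems ending in -l (mesdil → memesdil, sazal → sasazal) repeat the first consonant+vowel as a prefix.
So tumisel → tutumisel.

tutumisel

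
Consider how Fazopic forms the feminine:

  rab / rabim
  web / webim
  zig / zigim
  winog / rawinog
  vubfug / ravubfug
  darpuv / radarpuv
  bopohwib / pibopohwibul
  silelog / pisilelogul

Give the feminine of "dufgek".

"dufgek" has 2 vowels. The stems with 2 vowels (winog → rawinog, vubfug → ravubfug, darpuv → radarpuv) add the prefix ra-.
The other patterns: stems with 1 vowel add -im; stems with 3 vowels add pi- … -ul around the stem.
So dufgek → radufgek.

radufgek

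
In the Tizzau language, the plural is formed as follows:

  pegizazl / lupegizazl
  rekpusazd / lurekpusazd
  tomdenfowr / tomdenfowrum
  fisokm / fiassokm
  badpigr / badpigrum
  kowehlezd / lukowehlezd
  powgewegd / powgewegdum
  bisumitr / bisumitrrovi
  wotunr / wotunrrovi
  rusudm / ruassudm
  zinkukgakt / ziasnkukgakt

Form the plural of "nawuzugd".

kowehlezd and powgewegd both end in -d yet inflect differently (lukowehlezd, powgewegdum), so the final letter is not what conditions the rule; the second-to-last letter is.
"nawuzugd" has second-to-last letter 'g'. The stems whose second-to-last letter is 'g' (powgewegd → powgewegdum, badpigr → badpigrum) add -um.
So nawuzugd → nawuzugdum.

nawuzugdum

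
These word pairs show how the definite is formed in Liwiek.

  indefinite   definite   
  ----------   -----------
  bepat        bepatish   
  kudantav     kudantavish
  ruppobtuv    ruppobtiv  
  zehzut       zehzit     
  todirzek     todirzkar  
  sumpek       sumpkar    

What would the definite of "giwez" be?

kudantav and ruppobtuv both end in -v yet inflect differently (kudantavish, ruppobtiv), so the final letter is not what conditions the rule; the last vowel is.
"giwez" has last vowel 'e'. The stems whose last vowel is 'e' (todirzek → todirzkar, sumpek → sumpkar) delete the last vowel and add -ar.
So giwez → giwzar.

giwzar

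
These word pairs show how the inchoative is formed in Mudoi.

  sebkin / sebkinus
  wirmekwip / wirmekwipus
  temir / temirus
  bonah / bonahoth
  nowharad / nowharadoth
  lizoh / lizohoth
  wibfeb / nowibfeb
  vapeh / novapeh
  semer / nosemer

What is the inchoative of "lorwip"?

lorwipus

bonah and vapeh both end in -h yet inflect differently (bonahoth, novapeh), so the final letter is not what conditions the rule; the last vowel is.
"lorwip" has last vowel 'i'. The stems whose last vowel is 'i' (sebkin → sebkinus, wirmekwip → wirmekwipus, temir → temirus) add -us.
The other patterns: stems whose last vowel is 'a' or 'o' add -oth; stems whose last vowel is 'e' add the prefix no-.
So lorwip → lorwipus.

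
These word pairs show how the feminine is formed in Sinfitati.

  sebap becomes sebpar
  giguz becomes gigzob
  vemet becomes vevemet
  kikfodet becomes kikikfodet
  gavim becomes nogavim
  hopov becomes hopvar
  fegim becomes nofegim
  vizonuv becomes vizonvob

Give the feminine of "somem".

"somem" has last vowel 'e'. The stems whose last vowel is 'e' (vemet → vevemet, kikfodet → kikikfodet) repeat the first consonant+vowel as a prefix.
So somem → sosomem.

sosomem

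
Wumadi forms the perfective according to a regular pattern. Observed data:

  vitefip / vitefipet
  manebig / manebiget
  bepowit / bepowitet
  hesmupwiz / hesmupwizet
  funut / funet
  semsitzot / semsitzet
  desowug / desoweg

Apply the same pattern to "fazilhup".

"fazilhup" has last vowel 'u'. The stems whose last vowel is 'u' (funut → funet, desowug → desoweg) change the last vowel to 'e'.
So fazilhup → fazilhep.

fazilhep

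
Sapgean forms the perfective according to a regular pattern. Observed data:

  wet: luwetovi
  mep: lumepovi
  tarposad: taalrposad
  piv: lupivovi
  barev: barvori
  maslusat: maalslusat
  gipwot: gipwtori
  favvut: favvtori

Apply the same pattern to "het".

piv and barev both end in -v yet inflect differently (lupivovi, barvori), so the final letter is not what conditions the rule; the number of vowels is.
"het" has 1 vowel. The stems with 1 vowel (mep → lumepovi, wet → luwetovi, piv → lupivovi) add lu- … -ovi around the stem.
So het → luhetovi.

luhetovi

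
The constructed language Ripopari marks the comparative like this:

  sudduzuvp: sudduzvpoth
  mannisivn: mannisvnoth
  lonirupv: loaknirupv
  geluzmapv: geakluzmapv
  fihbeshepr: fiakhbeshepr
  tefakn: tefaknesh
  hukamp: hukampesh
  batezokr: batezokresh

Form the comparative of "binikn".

biniknesh

"binikn" has second-to-last letter 'k'. The stems whose second-to-last letter is 'k' (tefakn → tefaknesh, batezokr → batezokresh) add -esh.
The other patterns: stems whose second-to-last letter is 'v' delete the last vowel and add -oth; stems whose second-to-last letter is 'p' insert -ak- after the first vowel.
So binikn → biniknesh.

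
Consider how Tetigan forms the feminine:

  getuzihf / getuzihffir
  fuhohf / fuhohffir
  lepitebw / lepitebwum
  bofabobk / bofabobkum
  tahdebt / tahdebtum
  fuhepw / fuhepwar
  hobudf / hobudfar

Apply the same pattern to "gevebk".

lepitebw and fuhepw both end in -w yet inflect differently (lepitebwum, fuhepwar), so the final letter is not what conditions the rule; the second-to-last letter is.
"gevebk" has second-to-last letter 'b'. The stems whose second-to-last letter is 'b' (lepitebw → lepitebwum, bofabobk → bofabobkum, tahdebt → tahdebtum) add -um.
The other patterns: stems whose second-to-last letter is 'h' double the final consonant and add -ir; stems whose second-to-last letter is 'd' or 'p' add -ar.
So gevebk → gevebkum.

gevebkum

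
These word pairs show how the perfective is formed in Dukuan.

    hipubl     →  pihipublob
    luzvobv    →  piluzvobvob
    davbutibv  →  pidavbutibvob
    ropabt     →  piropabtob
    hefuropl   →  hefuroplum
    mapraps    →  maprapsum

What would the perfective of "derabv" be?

piderabvob

"derabv" has second-to-last letter 'b'. The stems whose second-to-last letter is 'b' (hipubl → pihipublob, luzvobv → piluzvobvob, davbutibv → pidavbutibvob) add pi- … -ob around the stem.
So derabv → piderabvob.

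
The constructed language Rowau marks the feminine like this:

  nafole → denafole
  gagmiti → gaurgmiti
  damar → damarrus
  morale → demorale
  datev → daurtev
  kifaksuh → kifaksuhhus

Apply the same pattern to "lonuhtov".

lournuhtov

nafole and datev both have last vowel 'e' yet inflect differently (denafole, daurtev), so the last vowel is not what conditions the rule; the final letter is.
"lonuhtov" ends in -v. The one such stem in the data (datev → daurtev) inserts -ur- after the first vowel (as does gagmiti), so the same rule applies.
The other patterns: stems ending in -e add the prefix de-; stems ending in -h or -r double the final consonant and add -us.
So lonuhtov → lournuhtov.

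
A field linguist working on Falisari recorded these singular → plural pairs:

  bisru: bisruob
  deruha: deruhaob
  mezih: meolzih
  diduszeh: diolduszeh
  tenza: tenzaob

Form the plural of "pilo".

deruha and diduszeh both begin with d- yet inflect differently (deruhaob, diolduszeh), so the first letter is not what conditions the rule; whether the stem ends in a vowel or a consonant is.
"pilo" ends in a vowel. The stems ending in a vowel (bisru → bisruob, deruha → deruhaob, tenza → tenzaob) add -ob.
The other pattern: stems ending in a consonant insert -ol- after the first vowel.
So pilo → piloob.

piloob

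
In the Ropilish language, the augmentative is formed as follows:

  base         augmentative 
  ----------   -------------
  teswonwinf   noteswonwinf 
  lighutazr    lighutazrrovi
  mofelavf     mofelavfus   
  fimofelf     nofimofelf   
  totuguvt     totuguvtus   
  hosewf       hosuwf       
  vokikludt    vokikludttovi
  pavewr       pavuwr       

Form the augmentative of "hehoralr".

nohehoralr

"hehoralr" has second-to-last letter 'l'. The one such stem in the data (fimofelf → nofimofelf) adds the prefix no-, so the same rule applies.
The other patterns: stems whose second-to-last letter is 'w' change the last vowel to 'u'; stems whose second-to-last letter is 'v' add -us; stems whose second-to-last letter is 'd' or 'z' double the final consonant and add -ovi.
So hehoralr → nohehoralr.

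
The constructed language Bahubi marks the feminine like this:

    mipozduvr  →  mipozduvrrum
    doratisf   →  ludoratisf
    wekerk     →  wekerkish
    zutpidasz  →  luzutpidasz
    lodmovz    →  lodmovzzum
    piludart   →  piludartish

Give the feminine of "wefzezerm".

wefzezermish

zutpidasz and lodmovz both end in -z yet inflect differently (luzutpidasz, lodmovzzum), so the final letter is not what conditions the rule; the second-to-last letter is.
"wefzezerm" has second-to-last letter 'r'. The stems whose second-to-last letter is 'r' (wekerk → wekerkish, piludart → piludartish) add -ish.
So wefzezerm → wefzezermish.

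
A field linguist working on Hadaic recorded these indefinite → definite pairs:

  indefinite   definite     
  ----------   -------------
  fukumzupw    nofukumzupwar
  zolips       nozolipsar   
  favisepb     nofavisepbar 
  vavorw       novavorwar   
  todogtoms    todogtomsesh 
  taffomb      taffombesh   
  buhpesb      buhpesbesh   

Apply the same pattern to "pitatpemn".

zolips and todogtoms both end in -s yet inflect differently (nozolipsar, todogtomsesh), so the final letter is not what conditions the rule; the second-to-last letter is.
"pitatpemn" has second-to-last letter 'm'. The stems whose second-to-last letter is 'm' (todogtoms → todogtomsesh, taffomb → taffombesh) add -esh.
So pitatpemn → pitatpemnesh.

pitatpemnesh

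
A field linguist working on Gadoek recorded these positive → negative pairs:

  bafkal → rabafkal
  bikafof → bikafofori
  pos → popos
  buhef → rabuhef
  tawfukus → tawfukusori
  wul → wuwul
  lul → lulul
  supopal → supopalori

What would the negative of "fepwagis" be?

fepwagisori

"fepwagis" has 3 vowels. The stems with 3 vowels (tawfukus → tawfukusori, bikafof → bikafofori, supopal → supopalori) add -ori.
The other patterns: stems with 1 vowel repeat the first consonant+vowel as a prefix; stems with 2 vowels add the prefix ra-.
So fepwagis → fepwagisori.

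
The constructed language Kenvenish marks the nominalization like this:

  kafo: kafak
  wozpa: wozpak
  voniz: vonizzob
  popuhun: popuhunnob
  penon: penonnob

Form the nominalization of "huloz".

hulozzob

kafo and penon both have last vowel 'o' yet inflect differently (kafak, penonnob), so the last vowel is not what conditions the rule; whether the stem ends in a vowel or a consonant is.
"huloz" ends in a consonant. The stems ending in a consonant (voniz → vonizzob, popuhun → popuhunnob, penon → penonnob) double the final consonant and add -ob.
The other pattern: stems ending in a vowel drop the final letter and add -ak.
So huloz → hulozzob.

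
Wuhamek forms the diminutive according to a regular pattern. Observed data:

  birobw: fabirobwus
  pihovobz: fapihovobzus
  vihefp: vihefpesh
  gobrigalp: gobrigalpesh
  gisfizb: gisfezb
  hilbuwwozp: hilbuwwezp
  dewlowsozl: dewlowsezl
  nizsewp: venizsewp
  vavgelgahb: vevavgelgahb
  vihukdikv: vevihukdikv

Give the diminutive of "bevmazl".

vihefp and hilbuwwozp both end in -p yet inflect differently (vihefpesh, hilbuwwezp), so the final letter is not what conditions the rule; the second-to-last letter is.
"bevmazl" has second-to-last letter 'z'. The stems whose second-to-last letter is 'z' (gisfizb → gisfezb, hilbuwwozp → hilbuwwezp, dewlowsozl → dewlowsezl) change the last vowel to 'e'.
So bevmazl → bevmezl.

bevmezl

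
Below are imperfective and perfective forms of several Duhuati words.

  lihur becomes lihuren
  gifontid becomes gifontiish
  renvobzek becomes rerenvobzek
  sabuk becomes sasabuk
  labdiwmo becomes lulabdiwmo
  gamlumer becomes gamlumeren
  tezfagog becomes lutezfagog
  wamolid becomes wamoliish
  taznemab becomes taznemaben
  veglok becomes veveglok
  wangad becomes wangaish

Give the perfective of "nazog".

tezfagog and veglok both have last vowel 'o' yet inflect differently (lutezfagog, veveglok), so the last vowel is not what conditions the rule; the final letter is.
"nazog" ends in -g. The one such stem in the data (tezfagog → lutezfagog) adds the prefix lu-, so the same rule applies.
So nazog → lunazog.

lunazog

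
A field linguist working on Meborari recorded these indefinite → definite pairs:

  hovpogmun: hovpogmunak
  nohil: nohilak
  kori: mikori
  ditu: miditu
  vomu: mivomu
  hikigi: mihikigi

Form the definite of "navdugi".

nohil and kori both have last vowel 'i' yet inflect differently (nohilak, mikori), so the last vowel is not what conditions the rule; whether the stem ends in a vowel or a consonant is.
"navdugi" ends in a vowel. The stems ending in a vowel (kori → mikori, ditu → miditu, vomu → mivomu) add the prefix mi-.
The other pattern: stems ending in a consonant add -ak.
So navdugi → minavdugi.

minavdugi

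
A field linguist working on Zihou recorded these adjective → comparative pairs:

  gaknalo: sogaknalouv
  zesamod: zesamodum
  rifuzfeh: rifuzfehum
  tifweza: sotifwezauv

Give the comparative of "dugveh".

dugvehum

"dugveh" ends in a consonant. The stems ending in a consonant (rifuzfeh → rifuzfehum, zesamod → zesamodum) add -um.
So dugveh → dugvehum.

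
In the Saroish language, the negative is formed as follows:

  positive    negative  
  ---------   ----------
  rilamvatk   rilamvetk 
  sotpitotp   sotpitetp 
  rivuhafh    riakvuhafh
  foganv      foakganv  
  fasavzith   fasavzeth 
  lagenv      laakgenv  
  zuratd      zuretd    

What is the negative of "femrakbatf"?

femrakbetf

"femrakbatf" has second-to-last letter 't'. The stems whose second-to-last letter is 't' (zuratd → zuretd, rilamvatk → rilamvetk, sotpitotp → sotpitetp) change the last vowel to 'e'.
The other pattern: stems whose second-to-last letter is 'f' or 'n' insert -ak- after the first vowel.
So femrakbatf → femrakbetf.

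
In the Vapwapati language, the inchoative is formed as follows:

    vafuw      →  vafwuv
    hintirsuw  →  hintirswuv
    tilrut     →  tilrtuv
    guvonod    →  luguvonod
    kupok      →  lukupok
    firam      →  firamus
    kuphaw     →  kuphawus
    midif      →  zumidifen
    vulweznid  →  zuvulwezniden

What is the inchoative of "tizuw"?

tizwuv

vafuw and kuphaw both end in -w yet inflect differently (vafwuv, kuphawus), so the final letter is not what conditions the rule; the last vowel is.
"tizuw" has last vowel 'u'. The stems whose last vowel is 'u' (vafuw → vafwuv, hintirsuw → hintirswuv, tilrut → tilrtuv) delete the last vowel and add -uv.
The other patterns: stems whose last vowel is 'o' add the prefix lu-; stems whose last vowel is 'a' add -us; stems whose last vowel is 'i' add zu- … -en around the stem.
So tizuw → tizwuv.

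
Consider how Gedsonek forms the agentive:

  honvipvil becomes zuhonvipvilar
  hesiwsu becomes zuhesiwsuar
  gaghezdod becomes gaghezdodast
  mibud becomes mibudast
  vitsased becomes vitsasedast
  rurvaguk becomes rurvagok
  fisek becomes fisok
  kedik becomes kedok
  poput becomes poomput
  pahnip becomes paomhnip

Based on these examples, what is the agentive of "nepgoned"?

"nepgoned" ends in -d. The stems ending in -d (gaghezdod → gaghezdodast, mibud → mibudast, vitsased → vitsasedast) add -ast.
So nepgoned → nepgonedast.

nepgonedast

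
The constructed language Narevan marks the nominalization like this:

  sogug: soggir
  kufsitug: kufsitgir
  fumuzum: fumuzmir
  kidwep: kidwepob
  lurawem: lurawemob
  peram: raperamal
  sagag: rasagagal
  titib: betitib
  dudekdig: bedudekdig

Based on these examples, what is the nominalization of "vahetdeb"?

"vahetdeb" has last vowel 'e'. The stems whose last vowel is 'e' (kidwep → kidwepob, lurawem → lurawemob) add -ob.
The other patterns: stems whose last vowel is 'u' delete the last vowel and add -ir; stems whose last vowel is 'a' add ra- … -al around the stem; stems whose last vowel is 'i' add the prefix be-.
So vahetdeb → vahetdebob.

vahetdebob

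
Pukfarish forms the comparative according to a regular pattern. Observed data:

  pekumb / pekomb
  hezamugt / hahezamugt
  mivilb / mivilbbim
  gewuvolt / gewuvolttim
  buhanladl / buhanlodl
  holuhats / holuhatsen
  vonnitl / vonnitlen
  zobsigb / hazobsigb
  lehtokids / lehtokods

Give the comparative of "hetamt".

hetomt

mivilb and zobsigb both end in -b yet inflect differently (mivilbbim, hazobsigb), so the final letter is not what conditions the rule; the second-to-last letter is.
"hetamt" has second-to-last letter 'm'. The one such stem in the data (pekumb → pekomb) changes the last vowel to 'o' (as do lehtokids, buhanladl), so the same rule applies.
The other patterns: stems whose second-to-last letter is 'l' double the final consonant and add -im; stems whose second-to-last letter is 't' add -en; stems whose second-to-last letter is 'g' add the prefix ha-.
So hetamt → hetomt.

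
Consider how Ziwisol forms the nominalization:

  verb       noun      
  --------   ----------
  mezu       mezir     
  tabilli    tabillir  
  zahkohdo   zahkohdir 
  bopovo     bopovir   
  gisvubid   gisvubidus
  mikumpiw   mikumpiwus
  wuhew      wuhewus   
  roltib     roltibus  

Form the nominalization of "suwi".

suwir

tabilli and gisvubid both have last vowel 'i' yet inflect differently (tabillir, gisvubidus), so the last vowel is not what conditions the rule; whether the stem ends in a vowel or a consonant is.
"suwi" ends in a vowel. The stems ending in a vowel (mezu → mezir, tabilli → tabillir, zahkohdo → zahkohdir) drop the final letter and add -ir.
The other pattern: stems ending in a consonant add -us.
So suwi → suwir.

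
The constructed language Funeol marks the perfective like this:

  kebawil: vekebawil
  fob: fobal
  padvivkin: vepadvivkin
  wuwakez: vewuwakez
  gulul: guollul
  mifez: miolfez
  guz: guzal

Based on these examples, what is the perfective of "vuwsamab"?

"vuwsamab" has 3 vowels. The stems with 3 vowels (wuwakez → vewuwakez, padvivkin → vepadvivkin, kebawil → vekebawil) add the prefix ve-.
So vuwsamab → vevuwsamab.

vevuwsamab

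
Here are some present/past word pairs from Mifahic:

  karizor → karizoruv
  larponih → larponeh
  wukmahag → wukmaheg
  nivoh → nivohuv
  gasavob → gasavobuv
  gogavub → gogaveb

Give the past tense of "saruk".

sarek

nivoh and larponih both end in -h yet inflect differently (nivohuv, larponeh), so the final letter is not what conditions the rule; the last vowel is.
"saruk" has last vowel 'u'. The one such stem in the data (gogavub → gogaveb) changes the last vowel to 'e' (as do wukmahag, larponih), so the same rule applies.
So saruk → sarek.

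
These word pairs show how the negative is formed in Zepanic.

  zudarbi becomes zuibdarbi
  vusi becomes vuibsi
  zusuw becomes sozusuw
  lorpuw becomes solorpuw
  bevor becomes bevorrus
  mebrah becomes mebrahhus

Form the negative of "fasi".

faibsi

zudarbi and zusuw both begin with z- yet inflect differently (zuibdarbi, sozusuw), so the first letter is not what conditions the rule; the final letter is.
"fasi" ends in -i. The stems ending in -i (zudarbi → zuibdarbi, vusi → vuibsi) insert -ib- after the first vowel.
So fasi → faibsi.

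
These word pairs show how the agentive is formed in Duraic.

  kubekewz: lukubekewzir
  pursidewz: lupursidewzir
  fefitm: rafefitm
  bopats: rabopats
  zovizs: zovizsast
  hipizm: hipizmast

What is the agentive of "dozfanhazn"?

dozfanhaznast

bopats and zovizs both end in -s yet inflect differently (rabopats, zovizsast), so the final letter is not what conditions the rule; the second-to-last letter is.
"dozfanhazn" has second-to-last letter 'z'. The stems whose second-to-last letter is 'z' (zovizs → zovizsast, hipizm → hipizmast) add -ast.
So dozfanhazn → dozfanhaznast.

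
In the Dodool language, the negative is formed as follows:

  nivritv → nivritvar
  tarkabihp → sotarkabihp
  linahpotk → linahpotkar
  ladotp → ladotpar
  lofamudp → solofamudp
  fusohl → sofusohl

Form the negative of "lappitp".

ladotp and lofamudp both end in -p yet inflect differently (ladotpar, solofamudp), so the final letter is not what conditions the rule; the second-to-last letter is.
"lappitp" has second-to-last letter 't'. The stems whose second-to-last letter is 't' (nivritv → nivritvar, linahpotk → linahpotkar, ladotp → ladotpar) add -ar.
So lappitp → lappitpar.

lappitpar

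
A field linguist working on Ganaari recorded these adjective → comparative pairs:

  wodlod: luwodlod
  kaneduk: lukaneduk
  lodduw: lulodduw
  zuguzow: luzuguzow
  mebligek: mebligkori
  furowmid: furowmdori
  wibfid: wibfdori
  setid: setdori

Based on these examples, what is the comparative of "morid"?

kaneduk and mebligek both end in -k yet inflect differently (lukaneduk, mebligkori), so the final letter is not what conditions the rule; the last vowel is.
"morid" has last vowel 'i'. The stems whose last vowel is 'i' (furowmid → furowmdori, wibfid → wibfdori, setid → setdori) delete the last vowel and add -ori.
The other pattern: stems whose last vowel is 'o' or 'u' add the prefix lu-.
So morid → mordori.

mordori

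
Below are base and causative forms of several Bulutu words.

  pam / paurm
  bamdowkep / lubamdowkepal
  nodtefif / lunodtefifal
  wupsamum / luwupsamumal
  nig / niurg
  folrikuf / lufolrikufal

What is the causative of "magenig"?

pam and wupsamum both end in -m yet inflect differently (paurm, luwupsamumal), so the final letter is not what conditions the rule; the number of vowels is.
"magenig" has 3 vowels. The stems with 3 vowels (folrikuf → lufolrikufal, wupsamum → luwupsamumal, nodtefif → lunodtefifal) add lu- … -al around the stem.
So magenig → lumagenigal.

lumagenigal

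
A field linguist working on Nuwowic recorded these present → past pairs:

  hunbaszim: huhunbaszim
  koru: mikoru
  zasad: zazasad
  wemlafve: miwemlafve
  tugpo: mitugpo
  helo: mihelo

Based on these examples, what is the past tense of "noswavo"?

helo and hunbaszim both begin with h- yet inflect differently (mihelo, huhunbaszim), so the first letter is not what conditions the rule; whether the stem ends in a vowel or a consonant is.
"noswavo" ends in a vowel. The stems ending in a vowel (wemlafve → miwemlafve, koru → mikoru, helo → mihelo) add the prefix mi-.
The other pattern: stems ending in a consonant repeat the first consonant+vowel as a prefix.
So noswavo → minoswavo.

minoswavo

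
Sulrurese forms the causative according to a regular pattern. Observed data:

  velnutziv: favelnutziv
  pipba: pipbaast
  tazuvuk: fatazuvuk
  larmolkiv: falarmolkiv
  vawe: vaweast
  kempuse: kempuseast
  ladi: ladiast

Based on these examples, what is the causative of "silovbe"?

silovbeast

larmolkiv and ladi both have last vowel 'i' yet inflect differently (falarmolkiv, ladiast), so the last vowel is not what conditions the rule; whether the stem ends in a vowel or a consonant is.
"silovbe" ends in a vowel. The stems ending in a vowel (kempuse → kempuseast, pipba → pipbaast, vawe → vaweast) add -ast.
So silovbe → silovbeast.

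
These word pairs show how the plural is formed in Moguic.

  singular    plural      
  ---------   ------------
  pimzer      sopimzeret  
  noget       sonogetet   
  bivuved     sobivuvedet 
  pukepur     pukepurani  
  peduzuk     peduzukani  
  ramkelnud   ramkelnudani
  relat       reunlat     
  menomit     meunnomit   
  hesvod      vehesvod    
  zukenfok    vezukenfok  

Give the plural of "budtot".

pimzer and pukepur both end in -r yet inflect differently (sopimzeret, pukepurani), so the final letter is not what conditions the rule; the last vowel is.
"budtot" has last vowel 'o'. The stems whose last vowel is 'o' (hesvod → vehesvod, zukenfok → vezukenfok) add the prefix ve-.
So budtot → vebudtot.

vebudtot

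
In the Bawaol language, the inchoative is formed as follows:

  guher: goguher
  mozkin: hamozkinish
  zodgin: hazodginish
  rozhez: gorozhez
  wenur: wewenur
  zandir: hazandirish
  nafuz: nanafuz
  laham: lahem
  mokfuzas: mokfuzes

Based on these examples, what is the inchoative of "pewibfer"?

gopewibfer

zandir and wenur both end in -r yet inflect differently (hazandirish, wewenur), so the final letter is not what conditions the rule; the last vowel is.
"pewibfer" has last vowel 'e'. The stems whose last vowel is 'e' (rozhez → gorozhez, guher → goguher) add the prefix go-.
The other patterns: stems whose last vowel is 'a' change the last vowel to 'e'; stems whose last vowel is 'i' add ha- … -ish around the stem; stems whose last vowel is 'u' repeat the first consonant+vowel as a prefix.
So pewibfer → gopewibfer.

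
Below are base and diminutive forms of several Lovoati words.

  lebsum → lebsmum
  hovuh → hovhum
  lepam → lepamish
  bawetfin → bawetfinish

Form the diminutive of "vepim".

vepimish

"vepim" has last vowel 'i'. The one such stem in the data (bawetfin → bawetfinish) adds -ish, so the same rule applies.
So vepim → vepimish.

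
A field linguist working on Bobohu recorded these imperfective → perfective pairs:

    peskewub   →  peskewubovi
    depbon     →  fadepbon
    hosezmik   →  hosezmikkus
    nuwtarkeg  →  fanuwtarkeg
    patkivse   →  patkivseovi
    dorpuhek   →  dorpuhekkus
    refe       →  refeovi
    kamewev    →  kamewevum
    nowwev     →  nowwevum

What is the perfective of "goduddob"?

goduddobovi

kamewev and nuwtarkeg both have last vowel 'e' yet inflect differently (kamewevum, fanuwtarkeg), so the last vowel is not what conditions the rule; the final letter is.
"goduddob" ends in -b. The one such stem in the data (peskewub → peskewubovi) adds -ovi, so the same rule applies.
So goduddob → goduddobovi.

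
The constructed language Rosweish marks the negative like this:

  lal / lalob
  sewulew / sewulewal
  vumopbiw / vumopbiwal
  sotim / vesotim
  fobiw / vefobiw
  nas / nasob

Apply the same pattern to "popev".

fobiw and vumopbiw both end in -w yet inflect differently (vefobiw, vumopbiwal), so the final letter is not what conditions the rule; the number of vowels is.
"popev" has 2 vowels. The stems with 2 vowels (fobiw → vefobiw, sotim → vesotim) add the prefix ve-.
So popev → vepopev.

vepopev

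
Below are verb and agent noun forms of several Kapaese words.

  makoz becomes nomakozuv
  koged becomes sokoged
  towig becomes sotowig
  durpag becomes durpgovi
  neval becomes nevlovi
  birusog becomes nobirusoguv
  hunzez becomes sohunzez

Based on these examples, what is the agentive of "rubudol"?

norubudoluv

"rubudol" has last vowel 'o'. The stems whose last vowel is 'o' (birusog → nobirusoguv, makoz → nomakozuv) add no- … -uv around the stem.
So rubudol → norubudoluv.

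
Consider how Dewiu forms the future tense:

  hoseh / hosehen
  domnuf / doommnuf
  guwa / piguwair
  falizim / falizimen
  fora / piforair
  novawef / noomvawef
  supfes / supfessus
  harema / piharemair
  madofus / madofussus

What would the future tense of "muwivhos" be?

muwivhossus

hoseh and supfes both have last vowel 'e' yet inflect differently (hosehen, supfessus), so the last vowel is not what conditions the rule; the final letter is.
"muwivhos" ends in -s. The stems ending in -s (madofus → madofussus, supfes → supfessus) double the final consonant and add -us.
The other patterns: stems ending in -h or -m add -en; stems ending in -f insert -om- after the first vowel; stems ending in -a add pi- … -ir around the stem.
So muwivhos → muwivhossus.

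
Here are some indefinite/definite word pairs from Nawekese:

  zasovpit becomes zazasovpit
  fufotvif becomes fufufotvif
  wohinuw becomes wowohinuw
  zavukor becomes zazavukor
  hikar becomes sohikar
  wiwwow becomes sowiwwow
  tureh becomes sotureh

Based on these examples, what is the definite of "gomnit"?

zavukor and hikar both end in -r yet inflect differently (zazavukor, sohikar), so the final letter is not what conditions the rule; the number of vowels is.
"gomnit" has 2 vowels. The stems with 2 vowels (hikar → sohikar, wiwwow → sowiwwow, tureh → sotureh) add the prefix so-.
So gomnit → sogomnit.

sogomnit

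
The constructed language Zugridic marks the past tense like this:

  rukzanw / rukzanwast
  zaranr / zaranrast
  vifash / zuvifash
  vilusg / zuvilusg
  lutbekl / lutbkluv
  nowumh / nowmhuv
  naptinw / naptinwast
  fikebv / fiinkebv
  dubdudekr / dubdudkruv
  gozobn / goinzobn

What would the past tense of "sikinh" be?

sikinhast

zaranr and dubdudekr both end in -r yet inflect differently (zaranrast, dubdudkruv), so the final letter is not what conditions the rule; the second-to-last letter is.
"sikinh" has second-to-last letter 'n'. The stems whose second-to-last letter is 'n' (zaranr → zaranrast, rukzanw → rukzanwast, naptinw → naptinwast) add -ast.
The other patterns: stems whose second-to-last letter is 'b' insert -in- after the first vowel; stems whose second-to-last letter is 's' add the prefix zu-; stems whose second-to-last letter is 'k' or 'm' delete the last vowel and add -uv.
So sikinh → sikinhast.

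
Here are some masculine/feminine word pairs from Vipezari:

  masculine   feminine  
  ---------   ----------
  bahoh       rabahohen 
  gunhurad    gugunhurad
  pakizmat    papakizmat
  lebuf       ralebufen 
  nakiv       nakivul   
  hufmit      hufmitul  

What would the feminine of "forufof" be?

"forufof" has last vowel 'o'. The one such stem in the data (bahoh → rabahohen) adds ra- … -en around the stem, so the same rule applies.
The other patterns: stems whose last vowel is 'i' add -ul; stems whose last vowel is 'a' repeat the first consonant+vowel as a prefix.
So forufof → raforufofen.

raforufofen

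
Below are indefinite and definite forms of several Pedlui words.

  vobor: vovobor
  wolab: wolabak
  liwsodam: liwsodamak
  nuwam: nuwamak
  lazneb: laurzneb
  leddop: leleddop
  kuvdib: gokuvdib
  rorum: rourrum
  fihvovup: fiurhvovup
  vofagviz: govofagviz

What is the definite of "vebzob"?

vevebzob

"vebzob" has last vowel 'o'. The stems whose last vowel is 'o' (vobor → vovobor, leddop → leleddop) repeat the first consonant+vowel as a prefix.
The other patterns: stems whose last vowel is 'a' add -ak; stems whose last vowel is 'i' add the prefix go-; stems whose last vowel is 'e' or 'u' insert -ur- after the first vowel.
So vebzob → vevebzob.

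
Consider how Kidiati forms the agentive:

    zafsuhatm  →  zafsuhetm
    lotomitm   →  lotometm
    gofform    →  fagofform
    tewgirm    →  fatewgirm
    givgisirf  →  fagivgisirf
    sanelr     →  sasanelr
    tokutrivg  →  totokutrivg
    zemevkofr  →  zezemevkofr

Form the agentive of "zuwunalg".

"zuwunalg" has second-to-last letter 'l'. The one such stem in the data (sanelr → sasanelr) repeats the first consonant+vowel as a prefix (as do tokutrivg, zemevkofr), so the same rule applies.
So zuwunalg → zuzuwunalg.

zuzuwunalg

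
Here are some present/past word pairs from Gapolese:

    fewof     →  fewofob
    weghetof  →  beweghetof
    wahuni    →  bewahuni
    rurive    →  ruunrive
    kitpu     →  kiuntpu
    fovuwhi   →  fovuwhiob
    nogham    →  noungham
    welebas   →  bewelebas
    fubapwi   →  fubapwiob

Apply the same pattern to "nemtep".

neunmtep

"nemtep" begins with n-. The one such stem in the data (nogham → noungham) inserts -un- after the first vowel (as do rurive, kitpu), so the same rule applies.
The other patterns: stems beginning with f- add -ob; stems beginning with w- add the prefix be-.
So nemtep → neunmtep.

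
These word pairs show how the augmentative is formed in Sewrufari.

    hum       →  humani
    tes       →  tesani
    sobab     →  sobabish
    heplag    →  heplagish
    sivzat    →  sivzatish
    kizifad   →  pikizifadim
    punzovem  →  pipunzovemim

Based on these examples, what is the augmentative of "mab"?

mabani

hum and punzovem both end in -m yet inflect differently (humani, pipunzovemim), so the final letter is not what conditions the rule; the number of vowels is.
"mab" has 1 vowel. The stems with 1 vowel (hum → humani, tes → tesani) add -ani.
The other patterns: stems with 2 vowels add -ish; stems with 3 vowels add pi- … -im around the stem.
So mab → mabani.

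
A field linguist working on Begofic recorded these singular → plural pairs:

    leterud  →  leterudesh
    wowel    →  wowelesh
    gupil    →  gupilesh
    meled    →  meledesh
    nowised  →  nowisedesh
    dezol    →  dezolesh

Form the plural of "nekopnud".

nekopnudesh

Every pair shown (leterud → leterudesh, wowel → wowelesh, gupil → gupilesh, …) follows the same rule: add -esh.
So nekopnud → nekopnudesh.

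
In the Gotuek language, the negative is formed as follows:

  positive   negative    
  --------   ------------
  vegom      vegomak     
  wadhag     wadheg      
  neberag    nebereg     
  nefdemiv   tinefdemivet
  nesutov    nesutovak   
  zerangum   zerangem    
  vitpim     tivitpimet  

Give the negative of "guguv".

gugev

vegom and vitpim both end in -m yet inflect differently (vegomak, tivitpimet), so the final letter is not what conditions the rule; the last vowel is.
"guguv" has last vowel 'u'. The one such stem in the data (zerangum → zerangem) changes the last vowel to 'e' (as do wadhag, neberag), so the same rule applies.
So guguv → gugev.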